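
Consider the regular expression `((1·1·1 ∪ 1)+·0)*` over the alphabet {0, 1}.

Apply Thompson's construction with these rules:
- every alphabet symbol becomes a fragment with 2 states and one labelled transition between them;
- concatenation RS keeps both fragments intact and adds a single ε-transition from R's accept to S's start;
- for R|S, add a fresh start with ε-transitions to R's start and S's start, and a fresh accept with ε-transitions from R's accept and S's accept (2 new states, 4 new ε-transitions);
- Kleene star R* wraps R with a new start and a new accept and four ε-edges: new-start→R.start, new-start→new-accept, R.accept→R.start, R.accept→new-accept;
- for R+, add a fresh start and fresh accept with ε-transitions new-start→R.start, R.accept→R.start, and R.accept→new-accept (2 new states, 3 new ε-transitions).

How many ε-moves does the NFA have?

14

By structural recursion:
Each of the 5 symbol leaves contributes 0 ε-transitions.
  1·1·1 → 2 ε-transitions
  1·1·1 ∪ 1 → 6 ε-transitions
  (1·1·1 ∪ 1)+ → 9 ε-transitions
  (1·1·1 ∪ 1)+·0 → 10 ε-transitions
  ((1·1·1 ∪ 1)+·0)* → 14 ε-transitions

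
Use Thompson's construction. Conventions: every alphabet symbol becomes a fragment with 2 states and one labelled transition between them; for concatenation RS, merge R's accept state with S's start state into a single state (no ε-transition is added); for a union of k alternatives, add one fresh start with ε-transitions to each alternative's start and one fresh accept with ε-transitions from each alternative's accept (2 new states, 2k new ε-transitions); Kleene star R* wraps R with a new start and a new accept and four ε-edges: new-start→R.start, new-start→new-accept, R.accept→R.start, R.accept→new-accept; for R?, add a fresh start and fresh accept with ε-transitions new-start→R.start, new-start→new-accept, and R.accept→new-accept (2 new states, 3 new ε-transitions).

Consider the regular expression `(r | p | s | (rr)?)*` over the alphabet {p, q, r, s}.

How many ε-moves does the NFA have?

Per subexpression:
Each of the 5 symbol leaves contributes 0 ε-transitions.
  rr : 0 ε-transitions
  (rr)? : 3 ε-transitions
  r | p | s | (rr)? : 11 ε-transitions
  (r | p | s | (rr)?)* : 15 ε-transitions

15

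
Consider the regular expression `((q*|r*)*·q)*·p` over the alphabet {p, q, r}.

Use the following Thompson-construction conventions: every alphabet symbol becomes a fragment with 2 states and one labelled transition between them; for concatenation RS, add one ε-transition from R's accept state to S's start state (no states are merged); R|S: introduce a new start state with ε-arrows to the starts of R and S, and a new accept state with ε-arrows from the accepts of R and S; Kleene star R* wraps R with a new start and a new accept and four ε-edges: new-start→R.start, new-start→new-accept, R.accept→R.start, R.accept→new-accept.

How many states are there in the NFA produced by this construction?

18

By structural recursion:
Each of the 4 symbol leaves contributes a 2-state fragment.
  q* — 4 states
  r* — 4 states
  q*|r* — 10 states
  (q*|r*)* — 12 states
  (q*|r*)*·q — 14 states
  ((q*|r*)*·q)* — 16 states
  ((q*|r*)*·q)*·p — 18 states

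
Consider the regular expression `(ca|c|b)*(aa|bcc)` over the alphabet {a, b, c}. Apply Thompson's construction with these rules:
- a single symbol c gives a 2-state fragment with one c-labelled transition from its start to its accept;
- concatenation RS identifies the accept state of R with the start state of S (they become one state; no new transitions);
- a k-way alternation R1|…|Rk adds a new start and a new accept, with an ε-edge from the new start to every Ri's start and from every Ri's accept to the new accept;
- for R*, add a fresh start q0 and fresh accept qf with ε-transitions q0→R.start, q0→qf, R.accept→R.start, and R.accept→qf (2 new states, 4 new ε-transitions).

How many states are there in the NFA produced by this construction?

19

Building bottom-up:
Each of the 9 symbol leaves contributes a 2-state fragment.
  ca : 3 states
  ca|c|b : 9 states
  (ca|c|b)* : 11 states
  aa : 3 states
  bcc : 4 states
  aa|bcc : 9 states
  (ca|c|b)*(aa|bcc) : 19 states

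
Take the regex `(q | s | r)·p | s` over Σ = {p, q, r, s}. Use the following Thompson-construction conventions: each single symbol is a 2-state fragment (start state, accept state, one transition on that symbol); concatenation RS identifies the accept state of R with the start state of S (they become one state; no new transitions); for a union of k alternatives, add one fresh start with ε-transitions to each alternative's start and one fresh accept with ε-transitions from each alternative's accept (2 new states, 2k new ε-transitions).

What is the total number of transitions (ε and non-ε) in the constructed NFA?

Per subexpression:
Each of the 5 symbol leaves contributes 1 transition (1 symbol, 0 ε).
  q | s | r — 9 transitions (3 symbol, 6 ε)
  (q | s | r)·p — 10 transitions (4 symbol, 6 ε)
  (q | s | r)·p | s — 15 transitions (5 symbol, 10 ε)

15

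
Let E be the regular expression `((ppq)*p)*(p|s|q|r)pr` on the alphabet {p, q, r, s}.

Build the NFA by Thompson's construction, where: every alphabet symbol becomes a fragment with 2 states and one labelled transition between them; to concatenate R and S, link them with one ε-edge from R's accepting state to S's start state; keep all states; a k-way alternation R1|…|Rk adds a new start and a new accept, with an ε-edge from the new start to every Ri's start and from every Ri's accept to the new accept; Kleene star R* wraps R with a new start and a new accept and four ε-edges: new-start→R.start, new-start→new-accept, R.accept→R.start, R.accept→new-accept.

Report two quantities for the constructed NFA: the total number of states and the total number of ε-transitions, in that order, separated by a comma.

26, 22

Bottom-up over the parse tree:
Each of the 10 symbol leaves contributes 2 states and 0 ε-transitions.
  ppq : 6 states, 2 ε-transitions
  (ppq)* : 8 states, 6 ε-transitions
  (ppq)*p : 10 states, 7 ε-transitions
  ((ppq)*p)* : 12 states, 11 ε-transitions
  p|s|q|r : 10 states, 8 ε-transitions
  ((ppq)*p)*(p|s|q|r)pr : 26 states, 22 ε-transitions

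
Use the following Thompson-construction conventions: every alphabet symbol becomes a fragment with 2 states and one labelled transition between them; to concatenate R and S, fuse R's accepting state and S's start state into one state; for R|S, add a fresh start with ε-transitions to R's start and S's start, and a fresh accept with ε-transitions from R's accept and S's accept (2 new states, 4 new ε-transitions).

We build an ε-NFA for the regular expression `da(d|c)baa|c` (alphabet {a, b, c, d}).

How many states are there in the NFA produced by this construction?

15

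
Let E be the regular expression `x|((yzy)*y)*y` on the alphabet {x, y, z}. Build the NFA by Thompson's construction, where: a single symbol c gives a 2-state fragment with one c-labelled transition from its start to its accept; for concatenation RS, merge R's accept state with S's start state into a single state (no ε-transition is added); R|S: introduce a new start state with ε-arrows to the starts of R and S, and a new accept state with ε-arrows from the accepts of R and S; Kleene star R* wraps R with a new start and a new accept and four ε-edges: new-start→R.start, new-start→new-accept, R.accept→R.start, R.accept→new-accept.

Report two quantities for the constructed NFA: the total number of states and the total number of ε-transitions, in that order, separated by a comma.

14, 12

Per subexpression:
Each of the 6 symbol leaves contributes 2 states and 0 ε-transitions.
  yzy = 4 states, 0 ε-transitions
  (yzy)* = 6 states, 4 ε-transitions
  (yzy)*y = 7 states, 4 ε-transitions
  ((yzy)*y)* = 9 states, 8 ε-transitions
  ((yzy)*y)*y = 10 states, 8 ε-transitions
  x|((yzy)*y)*y = 14 states, 12 ε-transitions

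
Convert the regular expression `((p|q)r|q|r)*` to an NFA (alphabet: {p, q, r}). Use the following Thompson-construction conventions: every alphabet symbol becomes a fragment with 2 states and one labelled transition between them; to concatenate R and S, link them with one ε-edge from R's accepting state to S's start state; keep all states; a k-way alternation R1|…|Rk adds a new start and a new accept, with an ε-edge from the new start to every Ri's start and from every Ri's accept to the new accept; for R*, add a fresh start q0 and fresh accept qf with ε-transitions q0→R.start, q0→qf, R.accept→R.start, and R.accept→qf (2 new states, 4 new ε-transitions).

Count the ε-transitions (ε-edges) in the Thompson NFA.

15

Recursing over subexpressions:
Each of the 5 symbol leaves contributes 0 ε-transitions.
  p|q = 4 ε-transitions
  (p|q)r = 5 ε-transitions
  (p|q)r|q|r = 11 ε-transitions
  ((p|q)r|q|r)* = 15 ε-transitions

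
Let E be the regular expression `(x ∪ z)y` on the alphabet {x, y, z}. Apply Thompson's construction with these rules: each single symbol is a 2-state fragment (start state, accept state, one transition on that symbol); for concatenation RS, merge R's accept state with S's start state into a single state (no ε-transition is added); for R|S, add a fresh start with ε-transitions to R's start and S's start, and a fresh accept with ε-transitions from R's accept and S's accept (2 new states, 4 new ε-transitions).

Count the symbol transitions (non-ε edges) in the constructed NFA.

3

Bottom-up over the parse tree:
Each of the 3 symbol leaves contributes exactly 1 symbol transition.
  x ∪ z — 2 symbol transitions
  (x ∪ z)y — 3 symbol transitions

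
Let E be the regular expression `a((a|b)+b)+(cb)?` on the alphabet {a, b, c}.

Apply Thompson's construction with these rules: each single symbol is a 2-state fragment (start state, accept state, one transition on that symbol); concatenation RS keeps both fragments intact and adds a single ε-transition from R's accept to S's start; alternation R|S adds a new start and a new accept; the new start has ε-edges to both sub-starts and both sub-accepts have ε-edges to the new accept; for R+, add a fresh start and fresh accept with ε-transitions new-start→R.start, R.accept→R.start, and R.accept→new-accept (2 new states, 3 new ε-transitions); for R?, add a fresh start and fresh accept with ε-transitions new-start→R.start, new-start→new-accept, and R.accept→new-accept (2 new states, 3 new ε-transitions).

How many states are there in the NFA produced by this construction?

20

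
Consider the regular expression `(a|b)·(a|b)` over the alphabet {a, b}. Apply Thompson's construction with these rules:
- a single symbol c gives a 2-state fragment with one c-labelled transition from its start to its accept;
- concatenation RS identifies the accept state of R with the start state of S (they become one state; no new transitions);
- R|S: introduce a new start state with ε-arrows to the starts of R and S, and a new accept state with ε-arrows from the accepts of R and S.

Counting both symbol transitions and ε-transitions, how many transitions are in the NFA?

12

By structural recursion:
Each of the 4 symbol leaves contributes 1 transition (1 symbol, 0 ε).
  a|b — 6 transitions (2 symbol, 4 ε)
  a|b — 6 transitions (2 symbol, 4 ε)
  (a|b)·(a|b) — 12 transitions (4 symbol, 8 ε)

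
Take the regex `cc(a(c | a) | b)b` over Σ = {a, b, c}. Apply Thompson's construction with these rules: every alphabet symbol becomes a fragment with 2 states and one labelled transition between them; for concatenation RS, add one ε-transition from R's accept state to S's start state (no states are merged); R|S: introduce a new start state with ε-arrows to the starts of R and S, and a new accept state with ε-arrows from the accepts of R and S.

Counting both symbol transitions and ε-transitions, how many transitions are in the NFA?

Recursing over subexpressions:
Each of the 7 symbol leaves contributes 1 transition (1 symbol, 0 ε).
  c | a : 6 transitions (2 symbol, 4 ε)
  a(c | a) : 8 transitions (3 symbol, 5 ε)
  a(c | a) | b : 13 transitions (4 symbol, 9 ε)
  cc(a(c | a) | b)b : 19 transitions (7 symbol, 12 ε)

19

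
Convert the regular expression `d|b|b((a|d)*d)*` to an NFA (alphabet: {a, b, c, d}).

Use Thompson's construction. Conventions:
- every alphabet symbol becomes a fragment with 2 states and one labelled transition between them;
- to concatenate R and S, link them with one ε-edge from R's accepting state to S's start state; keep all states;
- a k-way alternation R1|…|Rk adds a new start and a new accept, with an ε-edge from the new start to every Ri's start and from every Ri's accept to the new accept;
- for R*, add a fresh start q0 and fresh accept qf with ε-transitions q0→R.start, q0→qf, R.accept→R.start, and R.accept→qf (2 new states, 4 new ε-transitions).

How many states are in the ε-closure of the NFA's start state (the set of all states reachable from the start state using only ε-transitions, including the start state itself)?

4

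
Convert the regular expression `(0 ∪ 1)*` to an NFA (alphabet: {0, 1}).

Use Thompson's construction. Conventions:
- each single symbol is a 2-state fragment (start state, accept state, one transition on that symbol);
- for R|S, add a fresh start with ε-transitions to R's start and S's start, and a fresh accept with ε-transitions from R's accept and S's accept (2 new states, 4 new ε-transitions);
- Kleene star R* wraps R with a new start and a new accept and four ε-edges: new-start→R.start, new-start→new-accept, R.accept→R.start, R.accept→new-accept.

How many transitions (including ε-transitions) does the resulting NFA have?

Bottom-up over the parse tree:
Each of the 2 symbol leaves contributes 1 transition (1 symbol, 0 ε).
  0 ∪ 1 → 6 transitions (2 symbol, 4 ε)
  (0 ∪ 1)* → 10 transitions (2 symbol, 8 ε)

10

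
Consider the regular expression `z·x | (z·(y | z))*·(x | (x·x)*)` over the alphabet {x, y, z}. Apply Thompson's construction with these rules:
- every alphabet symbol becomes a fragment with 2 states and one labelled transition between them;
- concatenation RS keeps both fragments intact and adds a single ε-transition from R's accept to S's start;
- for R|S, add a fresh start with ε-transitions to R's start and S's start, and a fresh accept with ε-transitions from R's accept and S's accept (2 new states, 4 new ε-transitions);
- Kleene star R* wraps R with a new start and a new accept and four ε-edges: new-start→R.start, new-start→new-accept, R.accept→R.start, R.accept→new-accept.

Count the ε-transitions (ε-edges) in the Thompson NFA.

Recursing over subexpressions:
Each of the 8 symbol leaves contributes 0 ε-transitions.
  z·x — 1 ε-transition
  y | z — 4 ε-transitions
  z·(y | z) — 5 ε-transitions
  (z·(y | z))* — 9 ε-transitions
  x·x — 1 ε-transition
  (x·x)* — 5 ε-transitions
  x | (x·x)* — 9 ε-transitions
  (z·(y | z))*·(x | (x·x)*) — 19 ε-transitions
  z·x | (z·(y | z))*·(x | (x·x)*) — 24 ε-transitions

24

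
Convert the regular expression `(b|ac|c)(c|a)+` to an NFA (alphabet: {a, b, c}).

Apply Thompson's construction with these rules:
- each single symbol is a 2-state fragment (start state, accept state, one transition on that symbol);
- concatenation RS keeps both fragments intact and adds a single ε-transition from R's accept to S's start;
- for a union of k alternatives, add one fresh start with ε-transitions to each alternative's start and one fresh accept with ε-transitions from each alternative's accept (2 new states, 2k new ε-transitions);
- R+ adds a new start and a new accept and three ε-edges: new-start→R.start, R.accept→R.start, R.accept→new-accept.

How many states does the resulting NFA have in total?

Building bottom-up:
Each of the 6 symbol leaves contributes a 2-state fragment.
  ac → 4 states
  b|ac|c → 10 states
  c|a → 6 states
  (c|a)+ → 8 states
  (b|ac|c)(c|a)+ → 18 states

18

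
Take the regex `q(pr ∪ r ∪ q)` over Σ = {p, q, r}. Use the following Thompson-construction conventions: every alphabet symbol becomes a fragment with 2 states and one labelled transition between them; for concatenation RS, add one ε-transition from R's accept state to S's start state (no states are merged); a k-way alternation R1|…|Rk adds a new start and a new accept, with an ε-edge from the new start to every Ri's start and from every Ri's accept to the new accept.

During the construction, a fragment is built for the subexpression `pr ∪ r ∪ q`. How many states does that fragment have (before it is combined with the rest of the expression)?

10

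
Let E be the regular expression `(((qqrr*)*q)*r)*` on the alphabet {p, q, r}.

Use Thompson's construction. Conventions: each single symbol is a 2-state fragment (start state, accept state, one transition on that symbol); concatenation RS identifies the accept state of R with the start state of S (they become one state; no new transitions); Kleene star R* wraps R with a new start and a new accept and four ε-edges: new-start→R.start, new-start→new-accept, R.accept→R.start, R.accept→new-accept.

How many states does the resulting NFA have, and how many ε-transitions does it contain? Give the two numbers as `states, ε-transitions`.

15, 16

Building bottom-up:
Each of the 6 symbol leaves contributes 2 states and 0 ε-transitions.
  r* : 4 states, 4 ε-transitions
  qqrr* : 7 states, 4 ε-transitions
  (qqrr*)* : 9 states, 8 ε-transitions
  (qqrr*)*q : 10 states, 8 ε-transitions
  ((qqrr*)*q)* : 12 states, 12 ε-transitions
  ((qqrr*)*q)*r : 13 states, 12 ε-transitions
  (((qqrr*)*q)*r)* : 15 states, 16 ε-transitions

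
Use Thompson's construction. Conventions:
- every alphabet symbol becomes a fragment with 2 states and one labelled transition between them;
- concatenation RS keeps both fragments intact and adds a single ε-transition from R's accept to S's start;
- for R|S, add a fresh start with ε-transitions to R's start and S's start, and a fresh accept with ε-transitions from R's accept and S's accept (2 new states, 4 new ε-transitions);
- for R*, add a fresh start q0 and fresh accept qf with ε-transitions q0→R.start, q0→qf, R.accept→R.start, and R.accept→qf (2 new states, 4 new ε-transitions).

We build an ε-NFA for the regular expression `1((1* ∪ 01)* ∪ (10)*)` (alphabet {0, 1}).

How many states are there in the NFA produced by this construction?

22

Per subexpression:
Each of the 6 symbol leaves contributes a 2-state fragment.
  1* → 4 states
  01 → 4 states
  1* ∪ 01 → 10 states
  (1* ∪ 01)* → 12 states
  10 → 4 states
  (10)* → 6 states
  (1* ∪ 01)* ∪ (10)* → 20 states
  1((1* ∪ 01)* ∪ (10)*) → 22 states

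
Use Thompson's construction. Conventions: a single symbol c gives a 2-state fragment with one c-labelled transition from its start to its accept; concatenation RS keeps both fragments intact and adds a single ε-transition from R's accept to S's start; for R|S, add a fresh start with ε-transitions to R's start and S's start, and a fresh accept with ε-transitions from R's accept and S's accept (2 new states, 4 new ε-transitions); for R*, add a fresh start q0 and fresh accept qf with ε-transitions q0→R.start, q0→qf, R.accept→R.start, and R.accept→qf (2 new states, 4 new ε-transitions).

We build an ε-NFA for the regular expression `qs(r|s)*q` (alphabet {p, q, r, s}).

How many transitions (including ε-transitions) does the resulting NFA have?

16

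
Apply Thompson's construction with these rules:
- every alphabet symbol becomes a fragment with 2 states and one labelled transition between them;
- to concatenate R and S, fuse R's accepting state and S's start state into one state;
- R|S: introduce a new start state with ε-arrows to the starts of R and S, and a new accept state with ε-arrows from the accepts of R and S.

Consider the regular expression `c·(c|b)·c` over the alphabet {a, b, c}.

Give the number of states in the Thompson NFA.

8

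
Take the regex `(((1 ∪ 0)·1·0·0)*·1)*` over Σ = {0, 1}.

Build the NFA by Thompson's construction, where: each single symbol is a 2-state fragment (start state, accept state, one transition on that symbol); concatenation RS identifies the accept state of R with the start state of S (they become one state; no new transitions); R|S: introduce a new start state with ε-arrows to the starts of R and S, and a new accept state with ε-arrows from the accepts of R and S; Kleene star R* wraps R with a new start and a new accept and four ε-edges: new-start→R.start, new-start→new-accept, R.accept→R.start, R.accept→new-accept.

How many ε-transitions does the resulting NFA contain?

12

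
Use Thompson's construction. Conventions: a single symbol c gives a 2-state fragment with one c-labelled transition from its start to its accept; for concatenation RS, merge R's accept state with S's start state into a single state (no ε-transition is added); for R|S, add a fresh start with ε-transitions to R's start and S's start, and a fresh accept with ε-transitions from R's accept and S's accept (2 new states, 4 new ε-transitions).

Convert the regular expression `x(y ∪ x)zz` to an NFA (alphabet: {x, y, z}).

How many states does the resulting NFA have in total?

9

Recursing over subexpressions:
Each of the 5 symbol leaves contributes a 2-state fragment.
  y ∪ x : 6 states
  x(y ∪ x)zz : 9 states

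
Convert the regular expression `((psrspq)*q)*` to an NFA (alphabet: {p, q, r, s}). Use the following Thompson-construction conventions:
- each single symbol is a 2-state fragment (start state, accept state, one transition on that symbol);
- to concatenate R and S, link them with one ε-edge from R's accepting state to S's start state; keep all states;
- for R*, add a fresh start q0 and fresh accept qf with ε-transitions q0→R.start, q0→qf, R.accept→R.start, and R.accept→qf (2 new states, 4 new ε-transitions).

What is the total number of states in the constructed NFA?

By structural recursion:
Each of the 7 symbol leaves contributes a 2-state fragment.
  psrspq = 12 states
  (psrspq)* = 14 states
  (psrspq)*q = 16 states
  ((psrspq)*q)* = 18 states

18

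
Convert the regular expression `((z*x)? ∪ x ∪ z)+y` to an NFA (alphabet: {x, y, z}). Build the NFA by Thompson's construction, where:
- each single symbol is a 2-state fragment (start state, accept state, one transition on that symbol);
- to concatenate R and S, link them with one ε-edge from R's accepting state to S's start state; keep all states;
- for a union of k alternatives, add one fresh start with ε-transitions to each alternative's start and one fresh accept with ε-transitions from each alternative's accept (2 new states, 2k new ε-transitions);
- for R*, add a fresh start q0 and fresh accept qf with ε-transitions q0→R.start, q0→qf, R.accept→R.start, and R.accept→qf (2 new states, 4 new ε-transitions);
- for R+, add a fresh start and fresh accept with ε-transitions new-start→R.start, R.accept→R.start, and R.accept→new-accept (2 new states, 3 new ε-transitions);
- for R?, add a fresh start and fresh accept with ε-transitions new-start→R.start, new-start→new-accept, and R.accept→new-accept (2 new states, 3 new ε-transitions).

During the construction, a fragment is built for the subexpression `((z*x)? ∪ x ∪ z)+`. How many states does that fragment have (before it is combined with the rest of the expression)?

16

Fragment for `((z*x)? ∪ x ∪ z)+`:
Each of the 4 symbol leaves contributes a 2-state fragment.
  z* → 4 states
  z*x → 6 states
  (z*x)? → 8 states
  (z*x)? ∪ x ∪ z → 14 states
  ((z*x)? ∪ x ∪ z)+ → 16 states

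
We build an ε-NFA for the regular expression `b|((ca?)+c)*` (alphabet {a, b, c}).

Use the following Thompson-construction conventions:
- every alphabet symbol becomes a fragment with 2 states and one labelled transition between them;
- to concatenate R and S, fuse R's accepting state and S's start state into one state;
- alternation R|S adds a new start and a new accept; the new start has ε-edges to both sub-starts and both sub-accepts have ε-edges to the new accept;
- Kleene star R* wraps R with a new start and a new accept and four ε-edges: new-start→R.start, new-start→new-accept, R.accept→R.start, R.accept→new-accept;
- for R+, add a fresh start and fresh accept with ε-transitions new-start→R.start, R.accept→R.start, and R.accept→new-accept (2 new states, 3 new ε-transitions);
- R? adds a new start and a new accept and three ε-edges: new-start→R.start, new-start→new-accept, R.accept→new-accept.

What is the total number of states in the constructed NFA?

14

Per subexpression:
Each of the 4 symbol leaves contributes a 2-state fragment.
  a? → 4 states
  ca? → 5 states
  (ca?)+ → 7 states
  (ca?)+c → 8 states
  ((ca?)+c)* → 10 states
  b|((ca?)+c)* → 14 states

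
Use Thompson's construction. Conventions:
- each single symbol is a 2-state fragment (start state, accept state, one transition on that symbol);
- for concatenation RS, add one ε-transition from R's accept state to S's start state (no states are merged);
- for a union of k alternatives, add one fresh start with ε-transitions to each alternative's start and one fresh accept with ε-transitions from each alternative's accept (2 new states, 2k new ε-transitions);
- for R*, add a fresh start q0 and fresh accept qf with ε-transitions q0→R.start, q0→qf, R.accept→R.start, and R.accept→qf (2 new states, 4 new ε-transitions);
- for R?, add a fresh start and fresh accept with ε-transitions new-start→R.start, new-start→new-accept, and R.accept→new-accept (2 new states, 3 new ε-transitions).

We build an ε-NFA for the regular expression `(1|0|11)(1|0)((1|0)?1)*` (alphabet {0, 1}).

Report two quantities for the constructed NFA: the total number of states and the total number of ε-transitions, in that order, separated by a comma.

Recursing over subexpressions:
Each of the 9 symbol leaves contributes 2 states and 0 ε-transitions.
  11 — 4 states, 1 ε-transition
  1|0|11 — 10 states, 7 ε-transitions
  1|0 — 6 states, 4 ε-transitions
  1|0 — 6 states, 4 ε-transitions
  (1|0)? — 8 states, 7 ε-transitions
  (1|0)?1 — 10 states, 8 ε-transitions
  ((1|0)?1)* — 12 states, 12 ε-transitions
  (1|0|11)(1|0)((1|0)?1)* — 28 states, 25 ε-transitions

28, 25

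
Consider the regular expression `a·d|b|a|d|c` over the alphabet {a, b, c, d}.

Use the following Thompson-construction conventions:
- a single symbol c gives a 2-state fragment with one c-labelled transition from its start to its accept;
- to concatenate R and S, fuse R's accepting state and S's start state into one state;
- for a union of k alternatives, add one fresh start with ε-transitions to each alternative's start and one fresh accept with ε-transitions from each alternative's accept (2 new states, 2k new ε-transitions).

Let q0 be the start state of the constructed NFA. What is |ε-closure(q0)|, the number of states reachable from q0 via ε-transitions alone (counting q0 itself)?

Compute the ε-closure size of each fragment's start state recursively; a symbol fragment's start has no outgoing ε-edge, so its closure is just itself (size 1).
  a·d → C equals the left operand's closure size = 1 (its accept is not ε-reachable, so the closure stops there)
  a·d|b|a|d|c → C = 1 + 1 + 1 + 1 + 1 + 1 = 6 (the new accept is not ε-reachable since no branch accepts ε)

6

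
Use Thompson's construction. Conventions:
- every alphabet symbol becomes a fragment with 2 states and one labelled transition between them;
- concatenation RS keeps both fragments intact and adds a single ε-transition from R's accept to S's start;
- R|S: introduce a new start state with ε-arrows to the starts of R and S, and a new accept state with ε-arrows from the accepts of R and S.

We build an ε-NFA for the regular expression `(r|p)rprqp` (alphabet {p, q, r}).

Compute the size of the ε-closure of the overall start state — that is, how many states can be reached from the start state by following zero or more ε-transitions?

Compute the ε-closure size of each fragment's start state recursively; a symbol fragment's start has no outgoing ε-edge, so its closure is just itself (size 1).
  r|p : new start ε-reaches every alternative's start; none of them accept ε, so the new accept is not reached: C = 1 + 1 + 1 = 3
  (r|p)rprqp : C equals the left operand's closure size = 3 (its accept is not ε-reachable, so the closure stops there)

3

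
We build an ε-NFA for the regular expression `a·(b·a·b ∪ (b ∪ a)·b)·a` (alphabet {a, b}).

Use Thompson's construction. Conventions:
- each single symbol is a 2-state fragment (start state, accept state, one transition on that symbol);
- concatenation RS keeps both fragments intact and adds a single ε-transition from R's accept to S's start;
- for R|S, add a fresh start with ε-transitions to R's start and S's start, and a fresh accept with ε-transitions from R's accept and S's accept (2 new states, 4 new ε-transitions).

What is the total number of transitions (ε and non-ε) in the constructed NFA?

Per subexpression:
Each of the 8 symbol leaves contributes 1 transition (1 symbol, 0 ε).
  b·a·b → 5 transitions (3 symbol, 2 ε)
  b ∪ a → 6 transitions (2 symbol, 4 ε)
  (b ∪ a)·b → 8 transitions (3 symbol, 5 ε)
  b·a·b ∪ (b ∪ a)·b → 17 transitions (6 symbol, 11 ε)
  a·(b·a·b ∪ (b ∪ a)·b)·a → 21 transitions (8 symbol, 13 ε)

21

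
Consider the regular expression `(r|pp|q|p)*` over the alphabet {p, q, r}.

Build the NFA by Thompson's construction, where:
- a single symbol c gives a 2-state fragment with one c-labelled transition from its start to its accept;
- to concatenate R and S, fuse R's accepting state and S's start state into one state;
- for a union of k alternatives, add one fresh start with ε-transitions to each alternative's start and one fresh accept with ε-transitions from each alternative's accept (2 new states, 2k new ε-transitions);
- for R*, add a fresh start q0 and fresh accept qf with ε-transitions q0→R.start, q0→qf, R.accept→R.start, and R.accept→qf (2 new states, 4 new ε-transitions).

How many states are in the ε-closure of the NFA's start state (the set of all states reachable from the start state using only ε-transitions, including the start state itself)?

Compute the ε-closure size of each fragment's start state recursively; a symbol fragment's start has no outgoing ε-edge, so its closure is just itself (size 1).
  pp → C equals the left operand's closure size = 1 (its accept is not ε-reachable, so the closure stops there)
  r|pp|q|p → new start ε-reaches every alternative's start; none of them accept ε, so the new accept is not reached: C = 1 + 1 + 1 + 1 + 1 = 5
  (r|pp|q|p)* → C = 1 (new start) + 5 (body) + 1 (new accept) = 7

7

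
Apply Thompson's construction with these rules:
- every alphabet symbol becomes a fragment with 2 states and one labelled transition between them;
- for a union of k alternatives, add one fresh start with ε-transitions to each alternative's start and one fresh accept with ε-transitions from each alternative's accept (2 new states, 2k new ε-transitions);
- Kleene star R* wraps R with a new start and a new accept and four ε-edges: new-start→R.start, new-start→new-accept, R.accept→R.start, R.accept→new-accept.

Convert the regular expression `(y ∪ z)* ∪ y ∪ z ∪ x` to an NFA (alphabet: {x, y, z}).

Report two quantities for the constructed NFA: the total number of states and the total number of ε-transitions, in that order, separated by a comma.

Per subexpression:
Each of the 5 symbol leaves contributes 2 states and 0 ε-transitions.
  y ∪ z = 6 states, 4 ε-transitions
  (y ∪ z)* = 8 states, 8 ε-transitions
  (y ∪ z)* ∪ y ∪ z ∪ x = 16 states, 16 ε-transitions

16, 16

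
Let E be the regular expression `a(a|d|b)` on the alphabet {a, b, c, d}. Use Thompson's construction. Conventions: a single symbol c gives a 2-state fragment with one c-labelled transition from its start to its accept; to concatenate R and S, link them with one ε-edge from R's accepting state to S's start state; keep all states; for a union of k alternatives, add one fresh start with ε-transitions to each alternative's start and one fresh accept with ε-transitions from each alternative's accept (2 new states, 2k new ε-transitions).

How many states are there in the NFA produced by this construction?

By structural recursion:
Each of the 4 symbol leaves contributes a 2-state fragment.
  a|d|b → 8 states
  a(a|d|b) → 10 states

10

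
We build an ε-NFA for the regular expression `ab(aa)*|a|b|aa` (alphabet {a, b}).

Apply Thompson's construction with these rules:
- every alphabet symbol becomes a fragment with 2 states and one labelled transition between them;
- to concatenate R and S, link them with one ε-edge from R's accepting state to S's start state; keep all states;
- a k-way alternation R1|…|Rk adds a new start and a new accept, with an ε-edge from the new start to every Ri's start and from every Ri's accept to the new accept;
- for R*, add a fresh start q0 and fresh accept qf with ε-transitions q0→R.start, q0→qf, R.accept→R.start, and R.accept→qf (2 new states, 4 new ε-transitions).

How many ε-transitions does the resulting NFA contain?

Recursing over subexpressions:
Each of the 8 symbol leaves contributes 0 ε-transitions.
  aa : 1 ε-transition
  (aa)* : 5 ε-transitions
  ab(aa)* : 7 ε-transitions
  aa : 1 ε-transition
  ab(aa)*|a|b|aa : 16 ε-transitions

16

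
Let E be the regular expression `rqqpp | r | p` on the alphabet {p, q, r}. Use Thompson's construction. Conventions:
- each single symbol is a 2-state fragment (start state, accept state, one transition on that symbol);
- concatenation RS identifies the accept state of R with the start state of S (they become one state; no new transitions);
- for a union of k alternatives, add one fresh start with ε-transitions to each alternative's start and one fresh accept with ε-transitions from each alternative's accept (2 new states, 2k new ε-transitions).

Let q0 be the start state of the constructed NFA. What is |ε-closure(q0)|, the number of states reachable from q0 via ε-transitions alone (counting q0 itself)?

4

Let C(F) = |ε-closure(F.start)| within fragment F, and note whether F accepts ε. Symbol fragments have C = 1 and do not accept ε. Then:
  rqqpp — C equals the left operand's closure size = 1 (its accept is not ε-reachable, so the closure stops there)
  rqqpp | r | p — C = 1 + 1 + 1 + 1 = 4 (the new accept is not ε-reachable since no branch accepts ε)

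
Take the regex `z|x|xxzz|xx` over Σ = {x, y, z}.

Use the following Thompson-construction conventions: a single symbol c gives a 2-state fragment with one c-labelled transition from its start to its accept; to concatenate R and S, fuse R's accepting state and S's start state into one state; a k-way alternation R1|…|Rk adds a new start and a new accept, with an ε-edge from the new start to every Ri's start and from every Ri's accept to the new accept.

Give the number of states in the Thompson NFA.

By structural recursion:
Each of the 8 symbol leaves contributes a 2-state fragment.
  xxzz = 5 states
  xx = 3 states
  z|x|xxzz|xx = 14 states

14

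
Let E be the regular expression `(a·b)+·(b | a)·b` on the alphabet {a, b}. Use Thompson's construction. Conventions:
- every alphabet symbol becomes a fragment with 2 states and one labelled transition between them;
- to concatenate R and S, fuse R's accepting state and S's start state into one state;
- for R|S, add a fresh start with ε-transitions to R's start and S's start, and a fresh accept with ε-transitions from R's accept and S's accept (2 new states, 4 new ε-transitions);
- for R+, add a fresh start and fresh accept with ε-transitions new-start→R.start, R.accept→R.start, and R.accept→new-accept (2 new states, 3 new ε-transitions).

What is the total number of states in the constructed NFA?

11

Per subexpression:
Each of the 5 symbol leaves contributes a 2-state fragment.
  a·b → 3 states
  (a·b)+ → 5 states
  b | a → 6 states
  (a·b)+·(b | a)·b → 11 states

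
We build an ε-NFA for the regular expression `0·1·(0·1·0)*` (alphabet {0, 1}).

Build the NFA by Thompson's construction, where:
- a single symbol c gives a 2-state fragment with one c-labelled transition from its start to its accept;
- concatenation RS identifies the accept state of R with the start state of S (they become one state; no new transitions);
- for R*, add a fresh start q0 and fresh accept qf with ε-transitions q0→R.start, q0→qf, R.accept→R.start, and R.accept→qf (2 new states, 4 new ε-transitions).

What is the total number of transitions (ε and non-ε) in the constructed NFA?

9

Recursing over subexpressions:
Each of the 5 symbol leaves contributes 1 transition (1 symbol, 0 ε).
  0·1·0 → 3 transitions (3 symbol, 0 ε)
  (0·1·0)* → 7 transitions (3 symbol, 4 ε)
  0·1·(0·1·0)* → 9 transitions (5 symbol, 4 ε)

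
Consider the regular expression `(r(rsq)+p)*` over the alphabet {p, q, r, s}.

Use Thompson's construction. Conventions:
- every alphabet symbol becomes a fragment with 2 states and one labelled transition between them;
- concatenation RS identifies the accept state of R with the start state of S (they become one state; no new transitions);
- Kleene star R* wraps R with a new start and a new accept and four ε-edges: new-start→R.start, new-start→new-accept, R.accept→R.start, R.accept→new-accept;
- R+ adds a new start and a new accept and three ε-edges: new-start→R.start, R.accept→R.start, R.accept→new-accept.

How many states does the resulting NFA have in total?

By structural recursion:
Each of the 5 symbol leaves contributes a 2-state fragment.
  rsq → 4 states
  (rsq)+ → 6 states
  r(rsq)+p → 8 states
  (r(rsq)+p)* → 10 states

10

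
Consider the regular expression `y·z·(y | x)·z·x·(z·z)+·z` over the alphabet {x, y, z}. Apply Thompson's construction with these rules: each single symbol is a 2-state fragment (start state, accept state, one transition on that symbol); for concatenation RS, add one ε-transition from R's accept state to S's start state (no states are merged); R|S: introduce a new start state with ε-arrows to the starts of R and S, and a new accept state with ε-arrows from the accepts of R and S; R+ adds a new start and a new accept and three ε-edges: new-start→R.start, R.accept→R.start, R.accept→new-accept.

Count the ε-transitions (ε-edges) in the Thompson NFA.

Bottom-up over the parse tree:
Each of the 9 symbol leaves contributes 0 ε-transitions.
  y | x = 4 ε-transitions
  z·z = 1 ε-transition
  (z·z)+ = 4 ε-transitions
  y·z·(y | x)·z·x·(z·z)+·z = 14 ε-transitions

14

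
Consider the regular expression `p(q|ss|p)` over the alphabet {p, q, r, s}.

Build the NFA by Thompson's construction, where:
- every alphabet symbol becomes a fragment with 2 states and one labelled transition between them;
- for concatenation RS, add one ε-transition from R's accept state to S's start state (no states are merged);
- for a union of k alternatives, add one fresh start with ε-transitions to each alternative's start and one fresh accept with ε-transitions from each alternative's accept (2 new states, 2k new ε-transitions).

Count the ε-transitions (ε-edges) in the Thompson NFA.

By structural recursion:
Each of the 5 symbol leaves contributes 0 ε-transitions.
  ss = 1 ε-transition
  q|ss|p = 7 ε-transitions
  p(q|ss|p) = 8 ε-transitions

8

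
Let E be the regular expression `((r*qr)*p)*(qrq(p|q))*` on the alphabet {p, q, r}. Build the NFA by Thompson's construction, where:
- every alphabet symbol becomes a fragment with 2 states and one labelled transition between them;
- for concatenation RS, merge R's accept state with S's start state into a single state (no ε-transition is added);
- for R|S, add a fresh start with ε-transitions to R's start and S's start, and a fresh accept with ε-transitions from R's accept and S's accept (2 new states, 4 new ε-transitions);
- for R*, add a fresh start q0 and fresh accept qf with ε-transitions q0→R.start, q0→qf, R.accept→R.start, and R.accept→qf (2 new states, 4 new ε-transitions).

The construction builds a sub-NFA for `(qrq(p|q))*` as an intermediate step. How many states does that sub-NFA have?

Fragment for `(qrq(p|q))*`:
Each of the 5 symbol leaves contributes a 2-state fragment.
  p|q — 6 states
  qrq(p|q) — 9 states
  (qrq(p|q))* — 11 states

11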